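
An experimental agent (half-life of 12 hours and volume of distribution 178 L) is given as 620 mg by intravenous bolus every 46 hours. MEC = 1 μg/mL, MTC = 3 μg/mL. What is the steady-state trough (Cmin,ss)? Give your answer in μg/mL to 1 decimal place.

0.3 μg/mL

Over one 46-h interval, 46/12 ≈ 3.8333 half-lives elapse, leaving f ≈ 0.0702 of each dose.
Accumulation ratio R = 1/(1 − f) ≈ 1/0.9298 ≈ 1.0755.
Single-dose peak C₀ = D/Vd = 620/178 ≈ 3.483 μg/mL.
Steady-state peak Cmax,ss = C₀·R ≈ 3.483 × 1.0755 ≈ 3.746 μg/mL.
Steady-state trough Cmin,ss = Cmax,ss·f ≈ 3.746 × 0.0702 ≈ 0.263 μg/mL.
Trough 0.3 μg/mL vs MEC 1 μg/mL: subtherapeutic.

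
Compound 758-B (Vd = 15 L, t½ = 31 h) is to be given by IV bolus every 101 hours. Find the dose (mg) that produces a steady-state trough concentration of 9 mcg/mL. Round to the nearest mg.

τ/t½ = 101/31 ≈ 3.2581, so f = (1/2)^(101/31) ≈ 0.104526.
Cmin,ss = (D/Vd)·f/(1−f), so D = Cmin,ss·Vd·(1−f)/f.
D = 9 × 15 × (1−f)/f ≈ 9 × 15 × 8.56700 ≈ 1156.55 mg.

1157 mg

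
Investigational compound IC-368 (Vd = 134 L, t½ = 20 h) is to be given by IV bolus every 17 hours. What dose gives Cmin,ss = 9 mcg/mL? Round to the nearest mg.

968 mg

τ/t½ = 17/20 ≈ 0.85, so f = (1/2)^(17/20) ≈ 0.554785.
Cmin,ss = (D/Vd)·f/(1−f), so D = Cmin,ss·Vd·(1−f)/f.
D = 9 × 134 × (1−f)/f ≈ 9 × 134 × 0.80250 ≈ 967.81 mg.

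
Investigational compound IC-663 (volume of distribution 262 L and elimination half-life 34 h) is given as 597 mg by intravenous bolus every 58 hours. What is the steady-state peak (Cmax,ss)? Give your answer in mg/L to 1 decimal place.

3.3 mg/L

Over one 58-h interval, 58/34 ≈ 1.7059 half-lives elapse, leaving f ≈ 0.3065 of each dose.
Accumulation ratio R = 1/(1 − f) ≈ 1/0.6935 ≈ 1.4420.
Single-dose peak C₀ = D/Vd = 597/262 ≈ 2.279 mg/L.
Steady-state peak Cmax,ss = C₀·R ≈ 2.279 × 1.4420 ≈ 3.286 mg/L.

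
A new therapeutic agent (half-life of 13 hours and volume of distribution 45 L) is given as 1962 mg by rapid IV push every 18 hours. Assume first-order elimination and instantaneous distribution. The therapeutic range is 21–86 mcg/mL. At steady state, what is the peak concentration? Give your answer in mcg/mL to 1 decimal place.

Over one 18-h interval, 18/13 ≈ 1.3846 half-lives elapse, leaving f ≈ 0.3830 of each dose.
At steady state, accumulation factor R = 1/(1 − e^(−kτ)) ≈ 1.6207.
Each bolus raises the concentration by D/Vd = 1962/45 ≈ 43.600 mcg/mL.
Steady-state peak Cmax,ss = C₀·R ≈ 43.600 × 1.6207 ≈ 70.663 mcg/mL.
Peak 70.7 mcg/mL vs MTC 86 mcg/mL: below toxic threshold.

70.7 mcg/mL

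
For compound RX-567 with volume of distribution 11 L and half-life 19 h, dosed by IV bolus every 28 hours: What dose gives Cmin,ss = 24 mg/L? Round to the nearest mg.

469 mg

τ/t½ = 28/19 ≈ 1.4737, so f = (1/2)^(28/19) ≈ 0.360062.
Cmin,ss = (D/Vd)·f/(1−f), so D = Cmin,ss·Vd·(1−f)/f.
D = 24 × 11 × (1−f)/f ≈ 24 × 11 × 1.77730 ≈ 469.21 mg.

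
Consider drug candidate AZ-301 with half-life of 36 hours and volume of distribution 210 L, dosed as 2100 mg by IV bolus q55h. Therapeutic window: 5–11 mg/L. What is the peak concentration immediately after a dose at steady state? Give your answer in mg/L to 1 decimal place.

Over one 55-h interval, 55/36 ≈ 1.5278 half-lives elapse, leaving f ≈ 0.3468 of each dose.
Accumulation ratio R = 1/(1 − f) ≈ 1/0.6532 ≈ 1.5309.
Single-dose peak C₀ = D/Vd = 2100/210 ≈ 10.000 mg/L.
Steady-state peak Cmax,ss = C₀·R ≈ 10.000 × 1.5309 ≈ 15.309 mg/L.
Peak 15.3 mg/L vs MTC 11 mg/L: exceeds toxic threshold.

15.3 mg/L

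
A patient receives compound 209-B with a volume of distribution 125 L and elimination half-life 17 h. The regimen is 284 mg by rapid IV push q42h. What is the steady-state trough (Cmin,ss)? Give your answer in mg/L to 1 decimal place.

τ/t½ = 42/17 ≈ 2.4706, so fraction remaining f = (1/2)^(42/17) ≈ 0.1804.
Each bolus raises the concentration by D/Vd = 284/125 ≈ 2.272 mg/L.
Steady-state trough Cmin,ss = C₀·f/(1−f) ≈ 2.272 × 0.1804/0.8196 ≈ 0.500 mg/L.

0.5 mg/L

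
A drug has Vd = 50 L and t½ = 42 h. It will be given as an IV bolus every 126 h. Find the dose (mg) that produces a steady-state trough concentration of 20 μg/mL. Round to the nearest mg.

τ/t½ = 126/42 ≈ 3, so f = (1/2)^(126/42) ≈ 0.125000.
Cmin,ss = (D/Vd)·f/(1−f), so D = Cmin,ss·Vd·(1−f)/f.
D = 20 × 50 × (1−f)/f ≈ 20 × 50 × 7.00000 ≈ 7000.00 mg.

7000 mg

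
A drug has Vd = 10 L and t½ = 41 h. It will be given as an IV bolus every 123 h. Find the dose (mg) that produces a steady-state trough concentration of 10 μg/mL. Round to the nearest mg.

τ/t½ = 123/41 ≈ 3, so f = (1/2)^(123/41) ≈ 0.125000.
Cmin,ss = (D/Vd)·f/(1−f), so D = Cmin,ss·Vd·(1−f)/f.
D = 10 × 10 × (1−f)/f ≈ 10 × 10 × 7.00000 ≈ 700.00 mg.

700 mg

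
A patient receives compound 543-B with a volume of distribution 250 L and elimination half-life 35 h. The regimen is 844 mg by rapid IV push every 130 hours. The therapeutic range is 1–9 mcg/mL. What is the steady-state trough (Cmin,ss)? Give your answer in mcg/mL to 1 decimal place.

0.3 mcg/mL

k = ln2/t½ = ln2/35 ≈ 0.019804 h⁻¹; fraction remaining f = e^(−kτ) = e^(−0.019804×130) ≈ 0.0762.
At steady state, accumulation factor R = 1/(1 − e^(−kτ)) ≈ 1.0825.
Single-dose peak C₀ = D/Vd = 844/250 ≈ 3.376 mcg/mL.
Steady-state peak Cmax,ss = C₀·R ≈ 3.376 × 1.0825 ≈ 3.655 mcg/mL.
Steady-state trough Cmin,ss = Cmax,ss·f ≈ 3.655 × 0.0762 ≈ 0.279 mcg/mL.
Trough 0.3 mcg/mL vs MEC 1 mcg/mL: subtherapeutic.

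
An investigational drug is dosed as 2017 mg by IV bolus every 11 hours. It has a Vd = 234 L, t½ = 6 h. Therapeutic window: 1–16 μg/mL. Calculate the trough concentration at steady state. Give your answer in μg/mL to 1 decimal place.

3.4 μg/mL

k = ln2/t½ = ln2/6 ≈ 0.115525 h⁻¹; fraction remaining f = e^(−kτ) = e^(−0.115525×11) ≈ 0.2806.
Accumulation ratio R = 1/(1 − f) ≈ 1/0.7194 ≈ 1.3900.
Single-dose peak C₀ = D/Vd = 2017/234 ≈ 8.620 μg/mL.
Steady-state peak Cmax,ss = C₀·R ≈ 8.620 × 1.3900 ≈ 11.982 μg/mL.
One interval later, Cmin,ss = Cmax,ss·e^(−kτ) ≈ 11.982 × 0.2806 ≈ 3.362 μg/mL.
Trough 3.4 μg/mL vs MEC 1 μg/mL: adequate.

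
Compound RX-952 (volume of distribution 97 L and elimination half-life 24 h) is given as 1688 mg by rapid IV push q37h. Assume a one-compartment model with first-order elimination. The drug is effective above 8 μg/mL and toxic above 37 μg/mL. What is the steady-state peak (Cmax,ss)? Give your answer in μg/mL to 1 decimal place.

τ/t½ = 37/24 ≈ 1.5417, so fraction remaining f = (1/2)^(37/24) ≈ 0.3435.
Accumulation ratio R = 1/(1 − f) ≈ 1/0.6565 ≈ 1.5232.
Each bolus raises the concentration by D/Vd = 1688/97 ≈ 17.402 μg/mL.
Steady-state peak Cmax,ss = C₀·R ≈ 17.402 × 1.5232 ≈ 26.507 μg/mL.
Peak 26.5 μg/mL vs MTC 37 μg/mL: below toxic threshold.

26.5 μg/mL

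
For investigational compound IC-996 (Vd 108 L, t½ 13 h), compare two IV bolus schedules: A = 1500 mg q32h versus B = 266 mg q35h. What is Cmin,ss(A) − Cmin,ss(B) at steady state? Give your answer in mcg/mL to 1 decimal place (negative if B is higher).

Regimen A: f = (1/2)^(32/13) ≈ 0.1816; Cmin,ss = (1500/108)·f/(1−f) ≈ 3.082 mcg/mL.
Regimen B: f = (1/2)^(35/13) ≈ 0.1547; Cmin,ss = (266/108)·f/(1−f) ≈ 0.451 mcg/mL.
Difference ≈ 3.082 − 0.451 ≈ 2.631 mcg/mL.

2.6 mcg/mL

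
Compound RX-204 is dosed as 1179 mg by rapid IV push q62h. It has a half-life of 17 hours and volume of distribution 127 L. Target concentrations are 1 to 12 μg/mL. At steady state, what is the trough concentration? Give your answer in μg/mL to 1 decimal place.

0.8 μg/mL

k = ln2/t½ = ln2/17 ≈ 0.040773 h⁻¹; fraction remaining f = e^(−kτ) = e^(−0.040773×62) ≈ 0.0798.
Each bolus raises the concentration by D/Vd = 1179/127 ≈ 9.283 μg/mL.
Steady-state trough Cmin,ss = C₀·f/(1−f) ≈ 9.283 × 0.0798/0.9202 ≈ 0.805 μg/mL.
Trough 0.8 μg/mL vs MEC 1 μg/mL: subtherapeutic.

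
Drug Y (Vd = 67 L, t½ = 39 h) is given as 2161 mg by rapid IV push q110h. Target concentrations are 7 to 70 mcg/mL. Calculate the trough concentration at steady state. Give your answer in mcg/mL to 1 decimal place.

5.3 mcg/mL

k = ln2/t½ = ln2/39 ≈ 0.017773 h⁻¹; fraction remaining f = e^(−kτ) = e^(−0.017773×110) ≈ 0.1416.
Accumulation ratio R = 1/(1 − f) ≈ 1/0.8584 ≈ 1.1650.
Each bolus raises the concentration by D/Vd = 2161/67 ≈ 32.254 mcg/mL.
Steady-state peak Cmax,ss = C₀·R ≈ 32.254 × 1.1650 ≈ 37.576 mcg/mL.
One interval later, Cmin,ss = Cmax,ss·e^(−kτ) ≈ 37.576 × 0.1416 ≈ 5.321 mcg/mL.
Trough 5.3 mcg/mL vs MEC 7 mcg/mL: subtherapeutic.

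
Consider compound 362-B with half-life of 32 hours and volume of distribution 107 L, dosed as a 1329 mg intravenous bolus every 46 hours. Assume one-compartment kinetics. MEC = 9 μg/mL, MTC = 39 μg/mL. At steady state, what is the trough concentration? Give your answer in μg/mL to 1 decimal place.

Over one 46-h interval, 46/32 ≈ 1.4375 half-lives elapse, leaving f ≈ 0.3692 of each dose.
At steady state, accumulation factor R = 1/(1 − e^(−kτ)) ≈ 1.5853.
Each bolus raises the concentration by D/Vd = 1329/107 ≈ 12.421 μg/mL.
Steady-state peak Cmax,ss = C₀·R ≈ 12.421 × 1.5853 ≈ 19.691 μg/mL.
Steady-state trough Cmin,ss = Cmax,ss·f ≈ 19.691 × 0.3692 ≈ 7.270 μg/mL.
Trough 7.3 μg/mL vs MEC 9 μg/mL: subtherapeutic.

7.3 μg/mL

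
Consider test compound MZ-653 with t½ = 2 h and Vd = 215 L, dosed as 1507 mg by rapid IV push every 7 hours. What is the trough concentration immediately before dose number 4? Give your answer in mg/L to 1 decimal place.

0.7 mg/L

f = (1/2)^(τ/t½) = (1/2)^(7/2) ≈ 0.0884.
C₀ = D/Vd = 1507/215 ≈ 7.009 mg/L.
Before the 4th dose, 3 doses have been given. Superposition: Cmin = C₀·(f + f² + … + f^3).
≈ 7.009 × (0.0884 + 0.0078 + 0.0007) ≈ 7.009 × 0.0969 ≈ 0.679 mg/L.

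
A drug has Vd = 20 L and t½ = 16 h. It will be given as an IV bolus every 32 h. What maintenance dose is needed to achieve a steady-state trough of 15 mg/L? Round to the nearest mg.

900 mg

τ/t½ = 32/16 ≈ 2, so f = (1/2)^(32/16) ≈ 0.250000.
Cmin,ss = (D/Vd)·f/(1−f), so D = Cmin,ss·Vd·(1−f)/f.
D = 15 × 20 × (1−f)/f ≈ 15 × 20 × 3.00000 ≈ 900.00 mg.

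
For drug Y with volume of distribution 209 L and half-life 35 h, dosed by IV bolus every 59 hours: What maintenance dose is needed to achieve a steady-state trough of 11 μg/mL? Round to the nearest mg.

5097 mg

τ/t½ = 59/35 ≈ 1.6857, so f = (1/2)^(59/35) ≈ 0.310849.
Cmin,ss = (D/Vd)·f/(1−f), so D = Cmin,ss·Vd·(1−f)/f.
D = 11 × 209 × (1−f)/f ≈ 11 × 209 × 2.21700 ≈ 5096.88 mg.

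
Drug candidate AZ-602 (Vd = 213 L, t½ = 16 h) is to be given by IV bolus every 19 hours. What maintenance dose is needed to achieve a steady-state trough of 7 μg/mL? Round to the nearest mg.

1905 mg

τ/t½ = 19/16 ≈ 1.1875, so f = (1/2)^(19/16) ≈ 0.439063.
Cmin,ss = (D/Vd)·f/(1−f), so D = Cmin,ss·Vd·(1−f)/f.
D = 7 × 213 × (1−f)/f ≈ 7 × 213 × 1.27758 ≈ 1904.87 mg.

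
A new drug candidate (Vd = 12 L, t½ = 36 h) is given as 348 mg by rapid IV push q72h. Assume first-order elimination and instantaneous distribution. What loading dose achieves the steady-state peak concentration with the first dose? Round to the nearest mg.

f = (1/2)^(72/36) ≈ 0.250000; accumulation ratio R = 1/(1−f) ≈ 1.33333.
Loading dose to hit Cmax,ss on first dose: D_load = D_maint·R ≈ 348 × 1.33333 ≈ 464.00 mg.

464 mg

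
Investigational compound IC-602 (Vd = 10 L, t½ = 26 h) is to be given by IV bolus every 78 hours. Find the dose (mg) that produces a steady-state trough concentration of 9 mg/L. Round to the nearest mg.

630 mg

τ/t½ = 78/26 ≈ 3, so f = (1/2)^(78/26) ≈ 0.125000.
Cmin,ss = (D/Vd)·f/(1−f), so D = Cmin,ss·Vd·(1−f)/f.
D = 9 × 10 × (1−f)/f ≈ 9 × 10 × 7.00000 ≈ 630.00 mg.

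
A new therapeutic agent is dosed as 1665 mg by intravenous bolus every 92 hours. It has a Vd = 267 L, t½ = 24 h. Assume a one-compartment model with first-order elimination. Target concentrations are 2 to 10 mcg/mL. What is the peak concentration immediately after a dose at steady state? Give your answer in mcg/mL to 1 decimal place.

k = ln2/t½ = ln2/24 ≈ 0.028881 h⁻¹; fraction remaining f = e^(−kτ) = e^(−0.028881×92) ≈ 0.0702.
At steady state, accumulation factor R = 1/(1 − e^(−kτ)) ≈ 1.0755.
Single-dose peak C₀ = D/Vd = 1665/267 ≈ 6.236 mcg/mL.
Steady-state peak Cmax,ss = C₀·R ≈ 6.236 × 1.0755 ≈ 6.707 mcg/mL.
Peak 6.7 mcg/mL vs MTC 10 mcg/mL: below toxic threshold.

6.7 mcg/mL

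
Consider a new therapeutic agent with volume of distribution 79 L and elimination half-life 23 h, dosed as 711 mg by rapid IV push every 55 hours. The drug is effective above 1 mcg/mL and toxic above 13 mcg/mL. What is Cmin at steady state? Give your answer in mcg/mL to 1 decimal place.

k = ln2/t½ = ln2/23 ≈ 0.030137 h⁻¹; fraction remaining f = e^(−kτ) = e^(−0.030137×55) ≈ 0.1906.
At steady state, accumulation factor R = 1/(1 − e^(−kτ)) ≈ 1.2355.
Single-dose peak C₀ = D/Vd = 711/79 ≈ 9.000 mcg/mL.
Steady-state peak Cmax,ss = C₀·R ≈ 9.000 × 1.2355 ≈ 11.120 mcg/mL.
One interval later, Cmin,ss = Cmax,ss·e^(−kτ) ≈ 11.120 × 0.1906 ≈ 2.119 mcg/mL.
Trough 2.1 mcg/mL vs MEC 1 mcg/mL: adequate.

2.1 mcg/mL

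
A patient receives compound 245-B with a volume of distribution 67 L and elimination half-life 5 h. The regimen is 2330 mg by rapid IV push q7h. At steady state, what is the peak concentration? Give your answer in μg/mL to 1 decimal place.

56.0 μg/mL

τ/t½ = 7/5 ≈ 1.4, so fraction remaining f = (1/2)^(7/5) ≈ 0.3789.
At steady state, accumulation factor R = 1/(1 − e^(−kτ)) ≈ 1.6100.
Each bolus raises the concentration by D/Vd = 2330/67 ≈ 34.776 μg/mL.
Steady-state peak Cmax,ss = C₀·R ≈ 34.776 × 1.6100 ≈ 55.989 μg/mL.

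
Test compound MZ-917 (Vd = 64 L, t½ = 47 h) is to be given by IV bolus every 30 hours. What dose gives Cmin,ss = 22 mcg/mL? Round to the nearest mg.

τ/t½ = 30/47 ≈ 0.6383, so f = (1/2)^(30/47) ≈ 0.642471.
Cmin,ss = (D/Vd)·f/(1−f), so D = Cmin,ss·Vd·(1−f)/f.
D = 22 × 64 × (1−f)/f ≈ 22 × 64 × 0.55649 ≈ 783.54 mg.

784 mg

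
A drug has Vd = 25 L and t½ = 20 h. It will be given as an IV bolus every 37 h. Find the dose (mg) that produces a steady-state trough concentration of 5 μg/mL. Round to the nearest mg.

326 mg

τ/t½ = 37/20 ≈ 1.85, so f = (1/2)^(37/20) ≈ 0.277392.
Cmin,ss = (D/Vd)·f/(1−f), so D = Cmin,ss·Vd·(1−f)/f.
D = 5 × 25 × (1−f)/f ≈ 5 × 25 × 2.60501 ≈ 325.63 mg.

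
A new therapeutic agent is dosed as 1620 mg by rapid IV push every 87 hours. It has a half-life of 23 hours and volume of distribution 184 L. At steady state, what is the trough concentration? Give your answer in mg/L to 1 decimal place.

0.7 mg/L

k = ln2/t½ = ln2/23 ≈ 0.030137 h⁻¹; fraction remaining f = e^(−kτ) = e^(−0.030137×87) ≈ 0.0727.
At steady state, accumulation factor R = 1/(1 − e^(−kτ)) ≈ 1.0784.
Single-dose peak C₀ = D/Vd = 1620/184 ≈ 8.804 mg/L.
Steady-state peak Cmax,ss = C₀·R ≈ 8.804 × 1.0784 ≈ 9.494 mg/L.
One interval later, Cmin,ss = Cmax,ss·e^(−kτ) ≈ 9.494 × 0.0727 ≈ 0.690 mg/L.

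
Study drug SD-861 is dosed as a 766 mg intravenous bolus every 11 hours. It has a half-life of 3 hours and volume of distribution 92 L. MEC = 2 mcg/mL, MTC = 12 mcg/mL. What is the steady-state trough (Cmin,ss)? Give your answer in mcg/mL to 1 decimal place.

0.7 mcg/mL

Over one 11-h interval, 11/3 ≈ 3.6667 half-lives elapse, leaving f ≈ 0.0787 of each dose.
Single-dose peak C₀ = D/Vd = 766/92 ≈ 8.326 mcg/mL.
Steady-state trough Cmin,ss = C₀·f/(1−f) ≈ 8.326 × 0.0787/0.9213 ≈ 0.711 mcg/mL.
Trough 0.7 mcg/mL vs MEC 2 mcg/mL: subtherapeutic.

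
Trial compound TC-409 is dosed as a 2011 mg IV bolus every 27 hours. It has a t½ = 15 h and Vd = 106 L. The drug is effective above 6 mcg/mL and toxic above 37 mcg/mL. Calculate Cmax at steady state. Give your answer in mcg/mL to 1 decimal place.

Over one 27-h interval, 27/15 ≈ 1.8 half-lives elapse, leaving f ≈ 0.2872 of each dose.
At steady state, accumulation factor R = 1/(1 − e^(−kτ)) ≈ 1.4029.
Each bolus raises the concentration by D/Vd = 2011/106 ≈ 18.972 mcg/mL.
Cmax,ss = C₀/(1 − f) ≈ 18.972/0.7128 ≈ 26.616 mcg/mL.
Peak 26.6 mcg/mL vs MTC 37 mcg/mL: below toxic threshold.

26.6 mcg/mL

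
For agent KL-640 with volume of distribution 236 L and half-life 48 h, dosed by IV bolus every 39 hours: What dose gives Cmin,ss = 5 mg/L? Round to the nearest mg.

892 mg

τ/t½ = 39/48 ≈ 0.8125, so f = (1/2)^(39/48) ≈ 0.569394.
Cmin,ss = (D/Vd)·f/(1−f), so D = Cmin,ss·Vd·(1−f)/f.
D = 5 × 236 × (1−f)/f ≈ 5 × 236 × 0.75625 ≈ 892.38 mg.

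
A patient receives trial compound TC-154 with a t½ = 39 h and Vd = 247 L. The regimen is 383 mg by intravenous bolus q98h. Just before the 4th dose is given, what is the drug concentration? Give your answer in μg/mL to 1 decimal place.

f = (1/2)^(τ/t½) = (1/2)^(98/39) ≈ 0.1752.
C₀ = D/Vd = 383/247 ≈ 1.551 μg/mL.
Before the 4th dose, 3 doses have been given. Superposition: Cmin = C₀·(f + f² + … + f^3).
≈ 1.551 × (0.1752 + 0.0307 + 0.0054) ≈ 1.551 × 0.2113 ≈ 0.328 μg/mL.

0.3 μg/mL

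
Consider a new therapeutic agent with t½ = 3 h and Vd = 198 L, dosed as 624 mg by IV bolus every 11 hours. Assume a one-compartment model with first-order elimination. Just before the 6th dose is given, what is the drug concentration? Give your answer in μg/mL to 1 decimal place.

f = (1/2)^(τ/t½) = (1/2)^(11/3) ≈ 0.0787.
C₀ = D/Vd = 624/198 ≈ 3.152 μg/mL.
Before the 6th dose, 5 doses have been given. Superposition: Cmin = C₀·(f + f² + … + f^5).
≈ 3.152 × (0.0787 + 0.0062 + 0.0005 + 0.0000 + 0.0000) ≈ 3.152 × 0.0854 ≈ 0.269 μg/mL.

0.3 μg/mL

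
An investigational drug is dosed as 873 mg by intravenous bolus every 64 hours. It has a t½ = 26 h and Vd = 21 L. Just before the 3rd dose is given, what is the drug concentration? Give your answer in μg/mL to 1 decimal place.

8.9 μg/mL

f = (1/2)^(τ/t½) = (1/2)^(64/26) ≈ 0.1816.
C₀ = D/Vd = 873/21 ≈ 41.571 μg/mL.
Before the 3rd dose, 2 doses have been given. Superposition: Cmin = C₀·(f + f²).
≈ 41.571 × (0.1816 + 0.0330) ≈ 41.571 × 0.2146 ≈ 8.921 μg/mL.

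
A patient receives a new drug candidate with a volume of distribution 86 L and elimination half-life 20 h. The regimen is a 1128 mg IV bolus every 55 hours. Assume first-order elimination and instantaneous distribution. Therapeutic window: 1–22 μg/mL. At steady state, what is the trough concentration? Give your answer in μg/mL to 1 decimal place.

k = ln2/t½ = ln2/20 ≈ 0.034657 h⁻¹; fraction remaining f = e^(−kτ) = e^(−0.034657×55) ≈ 0.1487.
Accumulation ratio R = 1/(1 − f) ≈ 1/0.8513 ≈ 1.1747.
Single-dose peak C₀ = D/Vd = 1128/86 ≈ 13.116 μg/mL.
Steady-state peak Cmax,ss = C₀·R ≈ 13.116 × 1.1747 ≈ 15.407 μg/mL.
One interval later, Cmin,ss = Cmax,ss·e^(−kτ) ≈ 15.407 × 0.1487 ≈ 2.291 μg/mL.
Trough 2.3 μg/mL vs MEC 1 μg/mL: adequate.

2.3 μg/mL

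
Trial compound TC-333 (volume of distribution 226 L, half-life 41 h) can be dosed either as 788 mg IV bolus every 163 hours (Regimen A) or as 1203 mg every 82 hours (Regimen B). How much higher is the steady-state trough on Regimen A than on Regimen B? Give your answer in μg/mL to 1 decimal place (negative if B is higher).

-1.5 μg/mL

Regimen A: f = (1/2)^(163/41) ≈ 0.0636; Cmin,ss = (788/226)·f/(1−f) ≈ 0.237 μg/mL.
Regimen B: f = (1/2)^(82/41) ≈ 0.2500; Cmin,ss = (1203/226)·f/(1−f) ≈ 1.774 μg/mL.
Difference ≈ 0.237 − 1.774 ≈ -1.537 μg/mL.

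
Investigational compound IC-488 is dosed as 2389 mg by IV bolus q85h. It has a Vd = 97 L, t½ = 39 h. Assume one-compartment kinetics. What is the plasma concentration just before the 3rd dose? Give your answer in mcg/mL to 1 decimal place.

f = (1/2)^(τ/t½) = (1/2)^(85/39) ≈ 0.2208.
C₀ = D/Vd = 2389/97 ≈ 24.629 mcg/mL.
Before the 3rd dose, 2 doses have been given. Superposition: Cmin = C₀·(f + f²).
≈ 24.629 × (0.2208 + 0.0488) ≈ 24.629 × 0.2696 ≈ 6.640 mcg/mL.

6.6 mcg/mL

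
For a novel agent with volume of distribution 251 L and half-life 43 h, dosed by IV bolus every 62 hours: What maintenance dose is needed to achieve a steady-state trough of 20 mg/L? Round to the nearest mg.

8618 mg

τ/t½ = 62/43 ≈ 1.4419, so f = (1/2)^(62/43) ≈ 0.368092.
Cmin,ss = (D/Vd)·f/(1−f), so D = Cmin,ss·Vd·(1−f)/f.
D = 20 × 251 × (1−f)/f ≈ 20 × 251 × 1.71671 ≈ 8617.88 mg.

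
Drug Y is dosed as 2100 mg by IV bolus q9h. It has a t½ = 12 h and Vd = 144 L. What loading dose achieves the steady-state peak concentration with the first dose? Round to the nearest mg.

5180 mg

f = (1/2)^(9/12) ≈ 0.594604; accumulation ratio R = 1/(1−f) ≈ 2.46672.
Loading dose to hit Cmax,ss on first dose: D_load = D_maint·R ≈ 2100 × 2.46672 ≈ 5180.11 mg.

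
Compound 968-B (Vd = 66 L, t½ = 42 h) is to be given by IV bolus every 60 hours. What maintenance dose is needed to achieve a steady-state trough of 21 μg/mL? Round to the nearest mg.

2345 mg

τ/t½ = 60/42 ≈ 1.4286, so f = (1/2)^(60/42) ≈ 0.371499.
Cmin,ss = (D/Vd)·f/(1−f), so D = Cmin,ss·Vd·(1−f)/f.
D = 21 × 66 × (1−f)/f ≈ 21 × 66 × 1.69180 ≈ 2344.83 mg.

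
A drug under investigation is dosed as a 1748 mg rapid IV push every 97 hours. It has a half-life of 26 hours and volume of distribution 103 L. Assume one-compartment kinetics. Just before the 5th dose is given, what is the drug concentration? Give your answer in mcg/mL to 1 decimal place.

1.4 mcg/mL

f = (1/2)^(τ/t½) = (1/2)^(97/26) ≈ 0.0753.
C₀ = D/Vd = 1748/103 ≈ 16.971 mcg/mL.
Before the 5th dose, 4 doses have been given. Superposition: Cmin = C₀·(f + f² + … + f^4).
≈ 16.971 × (0.0753 + 0.0057 + 0.0004 + 0.0000) ≈ 16.971 × 0.0814 ≈ 1.381 mcg/mL.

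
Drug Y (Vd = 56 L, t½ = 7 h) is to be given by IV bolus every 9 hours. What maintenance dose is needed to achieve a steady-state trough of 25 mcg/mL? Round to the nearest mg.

τ/t½ = 9/7 ≈ 1.2857, so f = (1/2)^(9/7) ≈ 0.410168.
Cmin,ss = (D/Vd)·f/(1−f), so D = Cmin,ss·Vd·(1−f)/f.
D = 25 × 56 × (1−f)/f ≈ 25 × 56 × 1.43803 ≈ 2013.24 mg.

2013 mg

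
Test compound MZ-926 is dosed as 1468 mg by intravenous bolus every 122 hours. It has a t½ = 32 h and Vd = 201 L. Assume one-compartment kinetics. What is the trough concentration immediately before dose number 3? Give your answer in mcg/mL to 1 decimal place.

0.6 mcg/mL

f = (1/2)^(τ/t½) = (1/2)^(122/32) ≈ 0.0712.
C₀ = D/Vd = 1468/201 ≈ 7.303 mcg/mL.
Before the 3rd dose, 2 doses have been given. Superposition: Cmin = C₀·(f + f²).
≈ 7.303 × (0.0712 + 0.0051) ≈ 7.303 × 0.0763 ≈ 0.557 mcg/mL.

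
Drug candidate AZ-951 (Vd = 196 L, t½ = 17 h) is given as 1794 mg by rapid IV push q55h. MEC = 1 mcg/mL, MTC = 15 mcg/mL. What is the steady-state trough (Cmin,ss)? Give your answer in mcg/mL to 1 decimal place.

1.1 mcg/mL

Over one 55-h interval, 55/17 ≈ 3.2353 half-lives elapse, leaving f ≈ 0.1062 of each dose.
Single-dose peak C₀ = D/Vd = 1794/196 ≈ 9.153 mcg/mL.
Steady-state trough Cmin,ss = C₀·f/(1−f) ≈ 9.153 × 0.1062/0.8938 ≈ 1.088 mcg/mL.
Trough 1.1 mcg/mL vs MEC 1 mcg/mL: adequate.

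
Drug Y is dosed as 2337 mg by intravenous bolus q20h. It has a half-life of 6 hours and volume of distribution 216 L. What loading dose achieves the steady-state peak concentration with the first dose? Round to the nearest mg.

2594 mg

f = (1/2)^(20/6) ≈ 0.099213; accumulation ratio R = 1/(1−f) ≈ 1.11014.
Loading dose to hit Cmax,ss on first dose: D_load = D_maint·R ≈ 2337 × 1.11014 ≈ 2594.40 mg.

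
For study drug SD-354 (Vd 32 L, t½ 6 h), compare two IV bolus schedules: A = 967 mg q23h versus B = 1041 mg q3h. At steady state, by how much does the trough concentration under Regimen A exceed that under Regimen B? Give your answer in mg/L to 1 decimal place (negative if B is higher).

Regimen A: f = (1/2)^(23/6) ≈ 0.0702; Cmin,ss = (967/32)·f/(1−f) ≈ 2.282 mg/L.
Regimen B: f = (1/2)^(3/6) ≈ 0.7071; Cmin,ss = (1041/32)·f/(1−f) ≈ 78.535 mg/L.
Difference ≈ 2.282 − 78.535 ≈ -76.253 mg/L.

-76.3 mg/L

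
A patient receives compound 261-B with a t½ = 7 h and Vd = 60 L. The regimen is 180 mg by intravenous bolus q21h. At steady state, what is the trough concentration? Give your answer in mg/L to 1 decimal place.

The dosing interval is 3 half-lives, so f = 2^(−3) = 0.125.
Accumulation ratio R = 1/(1 − f) = 1/0.875 = 8/7.
Single-dose peak C₀ = D/Vd = 180/60 = 3 mg/L.
Steady-state peak Cmax,ss = C₀·R = 3 × 8/7 ≈ 3.429 mg/L.
Steady-state trough Cmin,ss = Cmax,ss·f ≈ 3.429 × 0.125 ≈ 0.429 mg/L.

0.4 mg/L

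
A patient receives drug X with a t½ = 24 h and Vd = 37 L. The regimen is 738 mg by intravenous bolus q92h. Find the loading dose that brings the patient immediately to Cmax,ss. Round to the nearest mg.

794 mg

f = (1/2)^(92/24) ≈ 0.070154; accumulation ratio R = 1/(1−f) ≈ 1.07545.
Loading dose to hit Cmax,ss on first dose: D_load = D_maint·R ≈ 738 × 1.07545 ≈ 793.68 mg.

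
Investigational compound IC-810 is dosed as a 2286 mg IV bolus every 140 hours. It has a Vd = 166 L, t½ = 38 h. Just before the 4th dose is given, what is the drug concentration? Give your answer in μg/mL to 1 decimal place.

1.2 μg/mL

f = (1/2)^(τ/t½) = (1/2)^(140/38) ≈ 0.0778.
C₀ = D/Vd = 2286/166 ≈ 13.771 μg/mL.
Before the 4th dose, 3 doses have been given. Superposition: Cmin = C₀·(f + f² + … + f^3).
≈ 13.771 × (0.0778 + 0.0061 + 0.0005) ≈ 13.771 × 0.0844 ≈ 1.162 μg/mL.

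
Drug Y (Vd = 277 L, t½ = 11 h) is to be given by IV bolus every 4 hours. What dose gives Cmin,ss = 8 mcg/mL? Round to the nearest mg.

635 mg

τ/t½ = 4/11 ≈ 0.36364, so f = (1/2)^(4/11) ≈ 0.777203.
Cmin,ss = (D/Vd)·f/(1−f), so D = Cmin,ss·Vd·(1−f)/f.
D = 8 × 277 × (1−f)/f ≈ 8 × 277 × 0.28667 ≈ 635.26 mg.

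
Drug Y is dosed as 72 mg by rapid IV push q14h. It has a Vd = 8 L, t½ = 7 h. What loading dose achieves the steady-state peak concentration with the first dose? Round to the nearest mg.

96 mg

f = (1/2)^(14/7) ≈ 0.250000; accumulation ratio R = 1/(1−f) ≈ 1.33333.
Loading dose to hit Cmax,ss on first dose: D_load = D_maint·R ≈ 72 × 1.33333 ≈ 96.00 mg.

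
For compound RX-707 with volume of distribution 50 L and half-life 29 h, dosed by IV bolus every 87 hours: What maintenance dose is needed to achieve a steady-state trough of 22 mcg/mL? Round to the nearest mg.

τ/t½ = 87/29 ≈ 3, so f = (1/2)^(87/29) ≈ 0.125000.
Cmin,ss = (D/Vd)·f/(1−f), so D = Cmin,ss·Vd·(1−f)/f.
D = 22 × 50 × (1−f)/f ≈ 22 × 50 × 7.00000 ≈ 7700.00 mg.

7700 mg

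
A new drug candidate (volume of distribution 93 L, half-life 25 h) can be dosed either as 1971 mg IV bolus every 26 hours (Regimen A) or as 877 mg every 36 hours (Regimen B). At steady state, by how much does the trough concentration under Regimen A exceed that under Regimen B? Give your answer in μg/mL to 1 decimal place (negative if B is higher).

14.6 μg/mL

Regimen A: f = (1/2)^(26/25) ≈ 0.4863; Cmin,ss = (1971/93)·f/(1−f) ≈ 20.063 μg/mL.
Regimen B: f = (1/2)^(36/25) ≈ 0.3686; Cmin,ss = (877/93)·f/(1−f) ≈ 5.505 μg/mL.
Difference ≈ 20.063 − 5.505 ≈ 14.558 μg/mL.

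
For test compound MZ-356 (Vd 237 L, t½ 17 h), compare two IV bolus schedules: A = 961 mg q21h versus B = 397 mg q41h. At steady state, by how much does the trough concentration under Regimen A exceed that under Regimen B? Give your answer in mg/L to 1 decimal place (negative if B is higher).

Regimen A: f = (1/2)^(21/17) ≈ 0.4248; Cmin,ss = (961/237)·f/(1−f) ≈ 2.995 mg/L.
Regimen B: f = (1/2)^(41/17) ≈ 0.1879; Cmin,ss = (397/237)·f/(1−f) ≈ 0.388 mg/L.
Difference ≈ 2.995 − 0.388 ≈ 2.607 mg/L.

2.6 mg/L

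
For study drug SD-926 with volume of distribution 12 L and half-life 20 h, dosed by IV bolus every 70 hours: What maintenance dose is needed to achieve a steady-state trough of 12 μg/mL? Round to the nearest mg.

τ/t½ = 70/20 ≈ 3.5, so f = (1/2)^(70/20) ≈ 0.088388.
Cmin,ss = (D/Vd)·f/(1−f), so D = Cmin,ss·Vd·(1−f)/f.
D = 12 × 12 × (1−f)/f ≈ 12 × 12 × 10.31375 ≈ 1485.18 mg.

1485 mg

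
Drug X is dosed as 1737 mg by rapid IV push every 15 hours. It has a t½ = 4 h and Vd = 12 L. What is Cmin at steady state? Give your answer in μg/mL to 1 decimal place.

Over one 15-h interval, 15/4 ≈ 3.75 half-lives elapse, leaving f ≈ 0.0743 of each dose.
Single-dose peak C₀ = D/Vd = 1737/12 ≈ 144.750 μg/mL.
Steady-state trough Cmin,ss = C₀·f/(1−f) ≈ 144.750 × 0.0743/0.9257 ≈ 11.618 μg/mL.

11.6 μg/mL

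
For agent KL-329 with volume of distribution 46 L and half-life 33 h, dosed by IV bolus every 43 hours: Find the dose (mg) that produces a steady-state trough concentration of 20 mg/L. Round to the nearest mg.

τ/t½ = 43/33 ≈ 1.303, so f = (1/2)^(43/33) ≈ 0.405274.
Cmin,ss = (D/Vd)·f/(1−f), so D = Cmin,ss·Vd·(1−f)/f.
D = 20 × 46 × (1−f)/f ≈ 20 × 46 × 1.46747 ≈ 1350.07 mg.

1350 mg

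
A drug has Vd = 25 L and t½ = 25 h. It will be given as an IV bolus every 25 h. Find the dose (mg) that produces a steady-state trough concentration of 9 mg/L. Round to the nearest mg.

τ/t½ = 25/25 ≈ 1, so f = (1/2)^(25/25) ≈ 0.500000.
Cmin,ss = (D/Vd)·f/(1−f), so D = Cmin,ss·Vd·(1−f)/f.
D = 9 × 25 × (1−f)/f ≈ 9 × 25 × 1.00000 ≈ 225.00 mg.

225 mg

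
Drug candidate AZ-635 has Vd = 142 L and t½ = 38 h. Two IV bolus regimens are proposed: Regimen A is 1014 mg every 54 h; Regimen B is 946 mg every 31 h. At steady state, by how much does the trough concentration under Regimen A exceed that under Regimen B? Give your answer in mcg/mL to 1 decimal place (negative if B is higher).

Regimen A: f = (1/2)^(54/38) ≈ 0.3734; Cmin,ss = (1014/142)·f/(1−f) ≈ 4.255 mcg/mL.
Regimen B: f = (1/2)^(31/38) ≈ 0.5681; Cmin,ss = (946/142)·f/(1−f) ≈ 8.763 mcg/mL.
Difference ≈ 4.255 − 8.763 ≈ -4.508 mcg/mL.

-4.5 mcg/mL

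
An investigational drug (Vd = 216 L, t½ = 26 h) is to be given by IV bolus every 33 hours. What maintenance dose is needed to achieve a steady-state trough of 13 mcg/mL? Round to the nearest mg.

τ/t½ = 33/26 ≈ 1.2692, so f = (1/2)^(33/26) ≈ 0.414881.
Cmin,ss = (D/Vd)·f/(1−f), so D = Cmin,ss·Vd·(1−f)/f.
D = 13 × 216 × (1−f)/f ≈ 13 × 216 × 1.41033 ≈ 3960.21 mg.

3960 mg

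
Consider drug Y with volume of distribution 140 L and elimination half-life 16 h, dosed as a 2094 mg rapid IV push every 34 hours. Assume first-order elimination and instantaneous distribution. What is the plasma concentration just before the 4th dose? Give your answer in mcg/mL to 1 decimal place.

4.4 mcg/mL

f = (1/2)^(τ/t½) = (1/2)^(34/16) ≈ 0.2293.
C₀ = D/Vd = 2094/140 ≈ 14.957 mcg/mL.
Before the 4th dose, 3 doses have been given. Superposition: Cmin = C₀·(f + f² + … + f^3).
≈ 14.957 × (0.2293 + 0.0526 + 0.0121) ≈ 14.957 × 0.2940 ≈ 4.397 mcg/mL.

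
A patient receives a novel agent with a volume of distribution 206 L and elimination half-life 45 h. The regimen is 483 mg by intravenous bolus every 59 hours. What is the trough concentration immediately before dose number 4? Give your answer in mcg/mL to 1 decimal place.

f = (1/2)^(τ/t½) = (1/2)^(59/45) ≈ 0.4030.
C₀ = D/Vd = 483/206 ≈ 2.345 mcg/mL.
Before the 4th dose, 3 doses have been given. Superposition: Cmin = C₀·(f + f² + … + f^3).
≈ 2.345 × (0.4030 + 0.1624 + 0.0655) ≈ 2.345 × 0.6309 ≈ 1.479 mcg/mL.

1.5 mcg/mL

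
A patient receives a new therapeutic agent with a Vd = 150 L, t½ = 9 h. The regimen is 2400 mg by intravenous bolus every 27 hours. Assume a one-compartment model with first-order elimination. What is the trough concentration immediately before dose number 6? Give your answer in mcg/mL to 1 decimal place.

2.3 mcg/mL

f = (1/2)^(τ/t½) = (1/2)^(27/9) ≈ 0.1250.
C₀ = D/Vd = 2400/150 ≈ 16.000 mcg/mL.
Before the 6th dose, 5 doses have been given. Superposition: Cmin = C₀·(f + f² + … + f^5).
≈ 16.000 × (0.1250 + 0.0156 + 0.0020 + 0.0002 + 0.0000) ≈ 16.000 × 0.1428 ≈ 2.285 mcg/mL.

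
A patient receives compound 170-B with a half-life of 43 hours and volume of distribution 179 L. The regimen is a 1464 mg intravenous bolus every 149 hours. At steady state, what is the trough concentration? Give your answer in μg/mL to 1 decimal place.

0.8 μg/mL

Over one 149-h interval, 149/43 ≈ 3.4651 half-lives elapse, leaving f ≈ 0.0906 of each dose.
Accumulation ratio R = 1/(1 − f) ≈ 1/0.9094 ≈ 1.0996.
Each bolus raises the concentration by D/Vd = 1464/179 ≈ 8.179 μg/mL.
Steady-state peak Cmax,ss = C₀·R ≈ 8.179 × 1.0996 ≈ 8.994 μg/mL.
Steady-state trough Cmin,ss = Cmax,ss·f ≈ 8.994 × 0.0906 ≈ 0.815 μg/mL.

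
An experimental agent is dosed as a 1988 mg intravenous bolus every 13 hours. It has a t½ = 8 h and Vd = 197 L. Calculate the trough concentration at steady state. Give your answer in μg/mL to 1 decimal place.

4.8 μg/mL

k = ln2/t½ = ln2/8 ≈ 0.086643 h⁻¹; fraction remaining f = e^(−kτ) = e^(−0.086643×13) ≈ 0.3242.
Accumulation ratio R = 1/(1 − f) ≈ 1/0.6758 ≈ 1.4797.
Each bolus raises the concentration by D/Vd = 1988/197 ≈ 10.091 μg/mL.
Cmax,ss = C₀/(1 − f) ≈ 10.091/0.6758 ≈ 14.932 μg/mL.
One interval later, Cmin,ss = Cmax,ss·e^(−kτ) ≈ 14.932 × 0.3242 ≈ 4.841 μg/mL.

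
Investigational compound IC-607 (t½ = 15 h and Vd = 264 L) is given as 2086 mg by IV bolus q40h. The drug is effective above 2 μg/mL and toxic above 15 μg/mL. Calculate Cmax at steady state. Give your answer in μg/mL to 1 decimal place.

τ/t½ = 40/15 ≈ 2.6667, so fraction remaining f = (1/2)^(40/15) ≈ 0.1575.
At steady state, accumulation factor R = 1/(1 − e^(−kτ)) ≈ 1.1869.
Single-dose peak C₀ = D/Vd = 2086/264 ≈ 7.902 μg/mL.
Steady-state peak Cmax,ss = C₀·R ≈ 7.902 × 1.1869 ≈ 9.379 μg/mL.
Peak 9.4 μg/mL vs MTC 15 μg/mL: below toxic threshold.

9.4 μg/mL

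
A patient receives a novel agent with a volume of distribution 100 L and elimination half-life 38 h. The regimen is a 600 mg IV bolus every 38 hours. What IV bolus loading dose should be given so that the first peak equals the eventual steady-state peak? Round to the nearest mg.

f = (1/2)^(38/38) ≈ 0.500000; accumulation ratio R = 1/(1−f) ≈ 2.00000.
Loading dose to hit Cmax,ss on first dose: D_load = D_maint·R ≈ 600 × 2.00000 ≈ 1200.00 mg.

1200 mg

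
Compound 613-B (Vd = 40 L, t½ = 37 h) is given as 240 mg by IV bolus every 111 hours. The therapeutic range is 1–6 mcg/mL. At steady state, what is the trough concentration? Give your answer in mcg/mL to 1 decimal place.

0.9 mcg/mL

The dosing interval is 3 half-lives, so f = 2^(−3) = 0.125.
At steady state, R = 1/(1 − 0.125) = 8/7.
Single-dose peak C₀ = D/Vd = 240/40 = 6 mcg/mL.
Steady-state peak Cmax,ss = C₀·R = 6 × 8/7 ≈ 6.857 mcg/mL.
Steady-state trough Cmin,ss = Cmax,ss·f ≈ 6.857 × 0.125 ≈ 0.857 mcg/mL.
Trough 0.9 mcg/mL vs MEC 1 mcg/mL: subtherapeutic.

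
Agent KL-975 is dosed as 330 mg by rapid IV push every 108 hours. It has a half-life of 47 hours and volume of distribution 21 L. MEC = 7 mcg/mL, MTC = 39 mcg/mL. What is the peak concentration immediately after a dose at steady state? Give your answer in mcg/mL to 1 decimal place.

19.7 mcg/mL

Over one 108-h interval, 108/47 ≈ 2.2979 half-lives elapse, leaving f ≈ 0.2034 of each dose.
At steady state, accumulation factor R = 1/(1 − e^(−kτ)) ≈ 1.2553.
Each bolus raises the concentration by D/Vd = 330/21 ≈ 15.714 mcg/mL.
Steady-state peak Cmax,ss = C₀·R ≈ 15.714 × 1.2553 ≈ 19.726 mcg/mL.
Peak 19.7 mcg/mL vs MTC 39 mcg/mL: below toxic threshold.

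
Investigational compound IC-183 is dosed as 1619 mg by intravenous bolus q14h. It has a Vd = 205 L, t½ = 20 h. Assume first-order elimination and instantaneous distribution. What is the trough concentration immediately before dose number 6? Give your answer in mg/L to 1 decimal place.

11.5 mg/L

f = (1/2)^(τ/t½) = (1/2)^(14/20) ≈ 0.6156.
C₀ = D/Vd = 1619/205 ≈ 7.898 mg/L.
Before the 6th dose, 5 doses have been given. Superposition: Cmin = C₀·(f + f² + … + f^5).
≈ 7.898 × (0.6156 + 0.3790 + 0.2333 + 0.1436 + 0.0884) ≈ 7.898 × 1.4599 ≈ 11.530 mg/L.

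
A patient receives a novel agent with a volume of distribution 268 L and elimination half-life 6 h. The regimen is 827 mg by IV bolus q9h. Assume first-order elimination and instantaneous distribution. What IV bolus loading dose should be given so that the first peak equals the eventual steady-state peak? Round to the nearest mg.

f = (1/2)^(9/6) ≈ 0.353553; accumulation ratio R = 1/(1−f) ≈ 1.54692.
Loading dose to hit Cmax,ss on first dose: D_load = D_maint·R ≈ 827 × 1.54692 ≈ 1279.30 mg.

1279 mg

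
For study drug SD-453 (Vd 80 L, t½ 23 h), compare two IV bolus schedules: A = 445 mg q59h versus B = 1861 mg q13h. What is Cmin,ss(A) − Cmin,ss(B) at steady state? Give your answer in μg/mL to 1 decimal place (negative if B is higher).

-47.4 μg/mL

Regimen A: f = (1/2)^(59/23) ≈ 0.1690; Cmin,ss = (445/80)·f/(1−f) ≈ 1.131 μg/mL.
Regimen B: f = (1/2)^(13/23) ≈ 0.6759; Cmin,ss = (1861/80)·f/(1−f) ≈ 48.513 μg/mL.
Difference ≈ 1.131 − 48.513 ≈ -47.382 μg/mL.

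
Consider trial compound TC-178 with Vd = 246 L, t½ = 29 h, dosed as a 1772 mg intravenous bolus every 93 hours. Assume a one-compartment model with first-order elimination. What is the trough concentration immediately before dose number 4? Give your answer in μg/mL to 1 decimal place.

f = (1/2)^(τ/t½) = (1/2)^(93/29) ≈ 0.1083.
C₀ = D/Vd = 1772/246 ≈ 7.203 μg/mL.
Before the 4th dose, 3 doses have been given. Superposition: Cmin = C₀·(f + f² + … + f^3).
≈ 7.203 × (0.1083 + 0.0117 + 0.0013) ≈ 7.203 × 0.1213 ≈ 0.874 μg/mL.

0.9 μg/mL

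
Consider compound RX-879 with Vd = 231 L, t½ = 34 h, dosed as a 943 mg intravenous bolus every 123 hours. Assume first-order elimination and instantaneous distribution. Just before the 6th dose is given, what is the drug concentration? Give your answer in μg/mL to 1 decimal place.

0.4 μg/mL

f = (1/2)^(τ/t½) = (1/2)^(123/34) ≈ 0.0815.
C₀ = D/Vd = 943/231 ≈ 4.082 μg/mL.
Before the 6th dose, 5 doses have been given. Superposition: Cmin = C₀·(f + f² + … + f^5).
≈ 4.082 × (0.0815 + 0.0066 + 0.0005 + 0.0000 + 0.0000) ≈ 4.082 × 0.0886 ≈ 0.362 μg/mL.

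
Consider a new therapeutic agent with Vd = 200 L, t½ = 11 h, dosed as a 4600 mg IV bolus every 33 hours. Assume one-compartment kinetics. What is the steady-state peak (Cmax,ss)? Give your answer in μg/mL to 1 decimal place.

26.3 μg/mL

The dosing interval is 3 half-lives, so f = 2^(−3) = 0.125.
At steady state, R = 1/(1 − 0.125) = 8/7.
Single-dose peak C₀ = D/Vd = 4600/200 = 23 μg/mL.
Steady-state peak Cmax,ss = C₀·R = 23 × 8/7 ≈ 26.286 μg/mL.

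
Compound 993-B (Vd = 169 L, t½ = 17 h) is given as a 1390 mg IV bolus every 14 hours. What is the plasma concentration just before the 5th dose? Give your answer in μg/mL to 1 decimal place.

9.6 μg/mL

f = (1/2)^(τ/t½) = (1/2)^(14/17) ≈ 0.5651.
C₀ = D/Vd = 1390/169 ≈ 8.225 μg/mL.
Before the 5th dose, 4 doses have been given. Superposition: Cmin = C₀·(f + f² + … + f^4).
≈ 8.225 × (0.5651 + 0.3193 + 0.1805 + 0.1020) ≈ 8.225 × 1.1669 ≈ 9.598 μg/mL.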